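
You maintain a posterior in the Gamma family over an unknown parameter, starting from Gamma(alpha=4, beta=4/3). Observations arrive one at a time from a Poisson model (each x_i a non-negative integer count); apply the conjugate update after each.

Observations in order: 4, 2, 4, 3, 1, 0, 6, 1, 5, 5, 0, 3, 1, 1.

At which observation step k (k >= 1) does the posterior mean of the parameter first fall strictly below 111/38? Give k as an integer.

k = 5

obs 1: x=4 → posterior Gamma(8, 7/3)
obs 2: x=2 → posterior Gamma(10, 10/3)
obs 3: x=4 → posterior Gamma(14, 13/3)
obs 4: x=3 → posterior Gamma(17, 16/3)
obs 5: x=1 → posterior Gamma(18, 19/3)
obs 6: x=0 → posterior Gamma(18, 22/3)
obs 7: x=6 → posterior Gamma(24, 25/3)
obs 8: x=1 → posterior Gamma(25, 28/3)
obs 9: x=5 → posterior Gamma(30, 31/3)
obs 10: x=5 → posterior Gamma(35, 34/3)
obs 11: x=0 → posterior Gamma(35, 37/3)
obs 12: x=3 → posterior Gamma(38, 40/3)
obs 13: x=1 → posterior Gamma(39, 43/3)
obs 14: x=1 → posterior Gamma(40, 46/3)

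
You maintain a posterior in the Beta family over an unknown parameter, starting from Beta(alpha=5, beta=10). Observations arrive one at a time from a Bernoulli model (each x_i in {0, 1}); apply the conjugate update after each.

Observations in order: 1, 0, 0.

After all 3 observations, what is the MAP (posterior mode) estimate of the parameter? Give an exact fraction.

5/16

obs 1: x=1 → posterior Beta(6, 10)
obs 2: x=0 → posterior Beta(6, 11)
obs 3: x=0 → posterior Beta(6, 12)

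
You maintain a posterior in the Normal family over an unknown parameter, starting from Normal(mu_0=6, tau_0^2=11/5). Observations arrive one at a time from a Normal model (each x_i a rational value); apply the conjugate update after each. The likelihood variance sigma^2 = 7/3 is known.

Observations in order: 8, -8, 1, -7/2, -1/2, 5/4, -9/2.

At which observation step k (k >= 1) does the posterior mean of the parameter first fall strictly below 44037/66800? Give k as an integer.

obs 1: x=8 → posterior Normal(237/34, 77/68)
obs 2: x=-8 → posterior Normal(210/101, 77/101)
obs 3: x=1 → posterior Normal(243/134, 77/134)
obs 4: x=-7/2 → posterior Normal(255/334, 77/167)
obs 5: x=-1/2 → posterior Normal(111/200, 77/200)
obs 6: x=5/4 → posterior Normal(609/932, 77/233)
obs 7: x=-9/2 → posterior Normal(15/1064, 11/38)

k = 5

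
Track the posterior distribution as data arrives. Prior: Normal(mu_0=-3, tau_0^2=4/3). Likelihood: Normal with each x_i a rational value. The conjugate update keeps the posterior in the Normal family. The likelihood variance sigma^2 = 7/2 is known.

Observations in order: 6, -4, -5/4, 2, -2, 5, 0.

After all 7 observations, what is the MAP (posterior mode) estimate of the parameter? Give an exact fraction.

-17/77

obs 1: x=6 → posterior Normal(-15/29, 28/29)
obs 2: x=-4 → posterior Normal(-47/37, 28/37)
obs 3: x=-5/4 → posterior Normal(-19/15, 28/45)
obs 4: x=2 → posterior Normal(-41/53, 28/53)
obs 5: x=-2 → posterior Normal(-57/61, 28/61)
obs 6: x=5 → posterior Normal(-17/69, 28/69)
obs 7: x=0 → posterior Normal(-17/77, 4/11)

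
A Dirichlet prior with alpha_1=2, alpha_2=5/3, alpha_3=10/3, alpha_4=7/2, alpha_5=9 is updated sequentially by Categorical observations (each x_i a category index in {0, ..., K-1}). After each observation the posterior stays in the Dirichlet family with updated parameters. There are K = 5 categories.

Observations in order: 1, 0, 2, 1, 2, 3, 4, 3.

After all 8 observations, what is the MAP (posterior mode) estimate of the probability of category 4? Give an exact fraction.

2/5

obs 1: x=1 → posterior Dirichlet(2, 8/3, 10/3, 7/2, 9)
obs 2: x=0 → posterior Dirichlet(3, 8/3, 10/3, 7/2, 9)
obs 3: x=2 → posterior Dirichlet(3, 8/3, 13/3, 7/2, 9)
obs 4: x=1 → posterior Dirichlet(3, 11/3, 13/3, 7/2, 9)
obs 5: x=2 → posterior Dirichlet(3, 11/3, 16/3, 7/2, 9)
obs 6: x=3 → posterior Dirichlet(3, 11/3, 16/3, 9/2, 9)
obs 7: x=4 → posterior Dirichlet(3, 11/3, 16/3, 9/2, 10)
obs 8: x=3 → posterior Dirichlet(3, 11/3, 16/3, 11/2, 10)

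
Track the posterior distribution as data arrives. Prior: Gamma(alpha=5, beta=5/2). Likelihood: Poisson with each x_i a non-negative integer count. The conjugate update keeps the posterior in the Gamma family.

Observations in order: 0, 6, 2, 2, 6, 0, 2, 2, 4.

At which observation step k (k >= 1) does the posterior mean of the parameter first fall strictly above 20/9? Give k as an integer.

k = 2

obs 1: x=0 → posterior Gamma(5, 7/2)
obs 2: x=6 → posterior Gamma(11, 9/2)
obs 3: x=2 → posterior Gamma(13, 11/2)
obs 4: x=2 → posterior Gamma(15, 13/2)
obs 5: x=6 → posterior Gamma(21, 15/2)
obs 6: x=0 → posterior Gamma(21, 17/2)
obs 7: x=2 → posterior Gamma(23, 19/2)
obs 8: x=2 → posterior Gamma(25, 21/2)
obs 9: x=4 → posterior Gamma(29, 23/2)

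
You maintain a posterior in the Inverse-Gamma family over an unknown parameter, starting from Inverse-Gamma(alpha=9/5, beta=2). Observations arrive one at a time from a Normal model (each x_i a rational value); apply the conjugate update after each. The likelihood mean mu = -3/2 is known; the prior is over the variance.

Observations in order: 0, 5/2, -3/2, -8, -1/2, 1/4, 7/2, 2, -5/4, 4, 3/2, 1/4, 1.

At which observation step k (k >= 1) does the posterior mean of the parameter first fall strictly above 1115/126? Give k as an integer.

obs 1: x=0 → posterior Inverse-Gamma(23/10, 25/8)
obs 2: x=5/2 → posterior Inverse-Gamma(14/5, 89/8)
obs 3: x=-3/2 → posterior Inverse-Gamma(33/10, 89/8)
obs 4: x=-8 → posterior Inverse-Gamma(19/5, 129/4)
obs 5: x=-1/2 → posterior Inverse-Gamma(43/10, 131/4)
obs 6: x=1/4 → posterior Inverse-Gamma(24/5, 1097/32)
obs 7: x=7/2 → posterior Inverse-Gamma(53/10, 1497/32)
obs 8: x=2 → posterior Inverse-Gamma(29/5, 1693/32)
obs 9: x=-5/4 → posterior Inverse-Gamma(63/10, 847/16)
obs 10: x=4 → posterior Inverse-Gamma(34/5, 1089/16)
obs 11: x=3/2 → posterior Inverse-Gamma(73/10, 1161/16)
obs 12: x=1/4 → posterior Inverse-Gamma(39/5, 2371/32)
obs 13: x=1 → posterior Inverse-Gamma(83/10, 2471/32)

k = 4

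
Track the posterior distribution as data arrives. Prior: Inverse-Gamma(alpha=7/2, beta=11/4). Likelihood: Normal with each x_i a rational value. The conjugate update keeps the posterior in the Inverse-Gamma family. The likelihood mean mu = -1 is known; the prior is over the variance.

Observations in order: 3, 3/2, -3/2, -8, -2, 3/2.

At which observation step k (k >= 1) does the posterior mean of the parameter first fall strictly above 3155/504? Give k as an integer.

k = 4

obs 1: x=3 → posterior Inverse-Gamma(4, 43/4)
obs 2: x=3/2 → posterior Inverse-Gamma(9/2, 111/8)
obs 3: x=-3/2 → posterior Inverse-Gamma(5, 14)
obs 4: x=-8 → posterior Inverse-Gamma(11/2, 77/2)
obs 5: x=-2 → posterior Inverse-Gamma(6, 39)
obs 6: x=3/2 → posterior Inverse-Gamma(13/2, 337/8)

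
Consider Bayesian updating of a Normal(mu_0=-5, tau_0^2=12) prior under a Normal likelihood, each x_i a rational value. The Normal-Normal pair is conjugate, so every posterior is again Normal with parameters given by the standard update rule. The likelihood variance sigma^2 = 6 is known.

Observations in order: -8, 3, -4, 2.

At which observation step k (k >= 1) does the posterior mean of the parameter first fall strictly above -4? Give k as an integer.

obs 1: x=-8 → posterior Normal(-7, 4)
obs 2: x=3 → posterior Normal(-3, 12/5)
obs 3: x=-4 → posterior Normal(-23/7, 12/7)
obs 4: x=2 → posterior Normal(-19/9, 4/3)

k = 2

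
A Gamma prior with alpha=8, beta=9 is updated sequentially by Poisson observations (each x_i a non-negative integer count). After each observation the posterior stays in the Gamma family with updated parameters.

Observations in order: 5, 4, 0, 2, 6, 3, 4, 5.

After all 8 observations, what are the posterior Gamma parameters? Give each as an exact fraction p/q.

alpha=37, beta=17

obs 1: x=5 → posterior Gamma(13, 10)
obs 2: x=4 → posterior Gamma(17, 11)
obs 3: x=0 → posterior Gamma(17, 12)
obs 4: x=2 → posterior Gamma(19, 13)
obs 5: x=6 → posterior Gamma(25, 14)
obs 6: x=3 → posterior Gamma(28, 15)
obs 7: x=4 → posterior Gamma(32, 16)
obs 8: x=5 → posterior Gamma(37, 17)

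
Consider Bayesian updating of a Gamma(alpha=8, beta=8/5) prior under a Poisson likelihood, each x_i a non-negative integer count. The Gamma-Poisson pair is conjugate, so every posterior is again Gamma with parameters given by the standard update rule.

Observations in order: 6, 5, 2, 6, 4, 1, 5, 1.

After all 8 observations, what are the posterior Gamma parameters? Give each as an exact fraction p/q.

alpha=38, beta=48/5

obs 1: x=6 → posterior Gamma(14, 13/5)
obs 2: x=5 → posterior Gamma(19, 18/5)
obs 3: x=2 → posterior Gamma(21, 23/5)
obs 4: x=6 → posterior Gamma(27, 28/5)
obs 5: x=4 → posterior Gamma(31, 33/5)
obs 6: x=1 → posterior Gamma(32, 38/5)
obs 7: x=5 → posterior Gamma(37, 43/5)
obs 8: x=1 → posterior Gamma(38, 48/5)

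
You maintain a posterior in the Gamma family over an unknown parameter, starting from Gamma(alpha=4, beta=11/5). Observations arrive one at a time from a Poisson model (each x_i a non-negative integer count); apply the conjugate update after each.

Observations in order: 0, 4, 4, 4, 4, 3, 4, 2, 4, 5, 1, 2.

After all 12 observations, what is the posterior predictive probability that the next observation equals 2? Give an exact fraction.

171607181164170736001538511144750343638773643495450363600611903196936846661248275/749867390909567009489038655281202614110618170220833539454658401218194673789566976

obs 1: x=0 → posterior Gamma(4, 16/5)
obs 2: x=4 → posterior Gamma(8, 21/5)
obs 3: x=4 → posterior Gamma(12, 26/5)
obs 4: x=4 → posterior Gamma(16, 31/5)
obs 5: x=4 → posterior Gamma(20, 36/5)
obs 6: x=3 → posterior Gamma(23, 41/5)
obs 7: x=4 → posterior Gamma(27, 46/5)
obs 8: x=2 → posterior Gamma(29, 51/5)
obs 9: x=4 → posterior Gamma(33, 56/5)
obs 10: x=5 → posterior Gamma(38, 61/5)
obs 11: x=1 → posterior Gamma(39, 66/5)
obs 12: x=2 → posterior Gamma(41, 71/5)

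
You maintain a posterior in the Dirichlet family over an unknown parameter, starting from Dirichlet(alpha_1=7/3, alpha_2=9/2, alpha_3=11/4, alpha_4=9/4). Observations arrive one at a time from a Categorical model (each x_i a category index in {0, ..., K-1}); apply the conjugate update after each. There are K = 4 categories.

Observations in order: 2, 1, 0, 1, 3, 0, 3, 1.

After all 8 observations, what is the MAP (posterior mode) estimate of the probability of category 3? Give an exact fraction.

obs 1: x=2 → posterior Dirichlet(7/3, 9/2, 15/4, 9/4)
obs 2: x=1 → posterior Dirichlet(7/3, 11/2, 15/4, 9/4)
obs 3: x=0 → posterior Dirichlet(10/3, 11/2, 15/4, 9/4)
obs 4: x=1 → posterior Dirichlet(10/3, 13/2, 15/4, 9/4)
obs 5: x=3 → posterior Dirichlet(10/3, 13/2, 15/4, 13/4)
obs 6: x=0 → posterior Dirichlet(13/3, 13/2, 15/4, 13/4)
obs 7: x=3 → posterior Dirichlet(13/3, 13/2, 15/4, 17/4)
obs 8: x=1 → posterior Dirichlet(13/3, 15/2, 15/4, 17/4)

39/190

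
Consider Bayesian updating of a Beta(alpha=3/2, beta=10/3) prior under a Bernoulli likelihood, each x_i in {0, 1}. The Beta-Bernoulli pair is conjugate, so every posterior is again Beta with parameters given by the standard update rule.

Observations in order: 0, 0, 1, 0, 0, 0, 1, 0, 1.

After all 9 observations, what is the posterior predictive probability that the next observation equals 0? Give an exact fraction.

56/83

obs 1: x=0 → posterior Beta(3/2, 13/3)
obs 2: x=0 → posterior Beta(3/2, 16/3)
obs 3: x=1 → posterior Beta(5/2, 16/3)
obs 4: x=0 → posterior Beta(5/2, 19/3)
obs 5: x=0 → posterior Beta(5/2, 22/3)
obs 6: x=0 → posterior Beta(5/2, 25/3)
obs 7: x=1 → posterior Beta(7/2, 25/3)
obs 8: x=0 → posterior Beta(7/2, 28/3)
obs 9: x=1 → posterior Beta(9/2, 28/3)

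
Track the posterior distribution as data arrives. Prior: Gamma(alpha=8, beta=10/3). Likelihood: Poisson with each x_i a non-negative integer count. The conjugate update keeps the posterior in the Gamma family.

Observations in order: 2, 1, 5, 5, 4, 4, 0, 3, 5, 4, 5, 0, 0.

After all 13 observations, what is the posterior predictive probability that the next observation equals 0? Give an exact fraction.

obs 1: x=2 → posterior Gamma(10, 13/3)
obs 2: x=1 → posterior Gamma(11, 16/3)
obs 3: x=5 → posterior Gamma(16, 19/3)
obs 4: x=5 → posterior Gamma(21, 22/3)
obs 5: x=4 → posterior Gamma(25, 25/3)
obs 6: x=4 → posterior Gamma(29, 28/3)
obs 7: x=0 → posterior Gamma(29, 31/3)
obs 8: x=3 → posterior Gamma(32, 34/3)
obs 9: x=5 → posterior Gamma(37, 37/3)
obs 10: x=4 → posterior Gamma(41, 40/3)
obs 11: x=5 → posterior Gamma(46, 43/3)
obs 12: x=0 → posterior Gamma(46, 46/3)
obs 13: x=0 → posterior Gamma(46, 49/3)

561073402121731173607666208963712157775646236340963964052513752233891761335201/8632842293422771607164835819374637913612007989111648402141709783236558154891264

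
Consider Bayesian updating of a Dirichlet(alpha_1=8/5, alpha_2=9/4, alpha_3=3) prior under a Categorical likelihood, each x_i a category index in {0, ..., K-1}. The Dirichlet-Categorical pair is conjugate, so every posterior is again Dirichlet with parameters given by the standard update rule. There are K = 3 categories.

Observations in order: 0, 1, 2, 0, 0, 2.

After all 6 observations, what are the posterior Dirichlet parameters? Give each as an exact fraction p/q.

alpha_1=23/5, alpha_2=13/4, alpha_3=5

obs 1: x=0 → posterior Dirichlet(13/5, 9/4, 3)
obs 2: x=1 → posterior Dirichlet(13/5, 13/4, 3)
obs 3: x=2 → posterior Dirichlet(13/5, 13/4, 4)
obs 4: x=0 → posterior Dirichlet(18/5, 13/4, 4)
obs 5: x=0 → posterior Dirichlet(23/5, 13/4, 4)
obs 6: x=2 → posterior Dirichlet(23/5, 13/4, 5)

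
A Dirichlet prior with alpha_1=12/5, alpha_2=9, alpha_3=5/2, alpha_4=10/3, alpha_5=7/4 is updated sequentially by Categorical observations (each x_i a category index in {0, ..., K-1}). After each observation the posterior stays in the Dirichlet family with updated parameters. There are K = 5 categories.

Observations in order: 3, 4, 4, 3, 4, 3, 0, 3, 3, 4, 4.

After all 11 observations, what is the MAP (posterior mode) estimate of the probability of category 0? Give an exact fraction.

obs 1: x=3 → posterior Dirichlet(12/5, 9, 5/2, 13/3, 7/4)
obs 2: x=4 → posterior Dirichlet(12/5, 9, 5/2, 13/3, 11/4)
obs 3: x=4 → posterior Dirichlet(12/5, 9, 5/2, 13/3, 15/4)
obs 4: x=3 → posterior Dirichlet(12/5, 9, 5/2, 16/3, 15/4)
obs 5: x=4 → posterior Dirichlet(12/5, 9, 5/2, 16/3, 19/4)
obs 6: x=3 → posterior Dirichlet(12/5, 9, 5/2, 19/3, 19/4)
obs 7: x=0 → posterior Dirichlet(17/5, 9, 5/2, 19/3, 19/4)
obs 8: x=3 → posterior Dirichlet(17/5, 9, 5/2, 22/3, 19/4)
obs 9: x=3 → posterior Dirichlet(17/5, 9, 5/2, 25/3, 19/4)
obs 10: x=4 → posterior Dirichlet(17/5, 9, 5/2, 25/3, 23/4)
obs 11: x=4 → posterior Dirichlet(17/5, 9, 5/2, 25/3, 27/4)

144/1499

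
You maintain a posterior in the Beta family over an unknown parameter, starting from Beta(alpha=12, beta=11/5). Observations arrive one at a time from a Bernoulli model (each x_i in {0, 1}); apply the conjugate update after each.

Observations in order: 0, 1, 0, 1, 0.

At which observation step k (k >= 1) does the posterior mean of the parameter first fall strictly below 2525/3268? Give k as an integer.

obs 1: x=0 → posterior Beta(12, 16/5)
obs 2: x=1 → posterior Beta(13, 16/5)
obs 3: x=0 → posterior Beta(13, 21/5)
obs 4: x=1 → posterior Beta(14, 21/5)
obs 5: x=0 → posterior Beta(14, 26/5)

k = 3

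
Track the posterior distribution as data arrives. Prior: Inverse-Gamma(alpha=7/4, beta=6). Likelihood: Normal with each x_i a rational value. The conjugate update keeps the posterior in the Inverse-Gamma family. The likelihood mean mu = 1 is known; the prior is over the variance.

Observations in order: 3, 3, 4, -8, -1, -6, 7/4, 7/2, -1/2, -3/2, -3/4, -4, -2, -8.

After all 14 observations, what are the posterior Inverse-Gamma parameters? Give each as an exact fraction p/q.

alpha=35/4, beta=2371/16

obs 1: x=3 → posterior Inverse-Gamma(9/4, 8)
obs 2: x=3 → posterior Inverse-Gamma(11/4, 10)
obs 3: x=4 → posterior Inverse-Gamma(13/4, 29/2)
obs 4: x=-8 → posterior Inverse-Gamma(15/4, 55)
obs 5: x=-1 → posterior Inverse-Gamma(17/4, 57)
obs 6: x=-6 → posterior Inverse-Gamma(19/4, 163/2)
obs 7: x=7/4 → posterior Inverse-Gamma(21/4, 2617/32)
obs 8: x=7/2 → posterior Inverse-Gamma(23/4, 2717/32)
obs 9: x=-1/2 → posterior Inverse-Gamma(25/4, 2753/32)
obs 10: x=-3/2 → posterior Inverse-Gamma(27/4, 2853/32)
obs 11: x=-3/4 → posterior Inverse-Gamma(29/4, 1451/16)
obs 12: x=-4 → posterior Inverse-Gamma(31/4, 1651/16)
obs 13: x=-2 → posterior Inverse-Gamma(33/4, 1723/16)
obs 14: x=-8 → posterior Inverse-Gamma(35/4, 2371/16)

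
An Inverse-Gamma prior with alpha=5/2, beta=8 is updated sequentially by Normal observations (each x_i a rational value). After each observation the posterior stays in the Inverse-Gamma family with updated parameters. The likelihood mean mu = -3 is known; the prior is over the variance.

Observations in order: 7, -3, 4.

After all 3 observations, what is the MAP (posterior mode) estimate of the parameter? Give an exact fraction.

33/2

obs 1: x=7 → posterior Inverse-Gamma(3, 58)
obs 2: x=-3 → posterior Inverse-Gamma(7/2, 58)
obs 3: x=4 → posterior Inverse-Gamma(4, 165/2)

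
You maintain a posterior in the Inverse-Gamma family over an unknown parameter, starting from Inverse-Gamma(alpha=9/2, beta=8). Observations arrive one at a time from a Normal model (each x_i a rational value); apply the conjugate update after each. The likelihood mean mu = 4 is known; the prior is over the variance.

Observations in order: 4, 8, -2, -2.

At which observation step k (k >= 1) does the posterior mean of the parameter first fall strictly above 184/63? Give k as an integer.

obs 1: x=4 → posterior Inverse-Gamma(5, 8)
obs 2: x=8 → posterior Inverse-Gamma(11/2, 16)
obs 3: x=-2 → posterior Inverse-Gamma(6, 34)
obs 4: x=-2 → posterior Inverse-Gamma(13/2, 52)

k = 2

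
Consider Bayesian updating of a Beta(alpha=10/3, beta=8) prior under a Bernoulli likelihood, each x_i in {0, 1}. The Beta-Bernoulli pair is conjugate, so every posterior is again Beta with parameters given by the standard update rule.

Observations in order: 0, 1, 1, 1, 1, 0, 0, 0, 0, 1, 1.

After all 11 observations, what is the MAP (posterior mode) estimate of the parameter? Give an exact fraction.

25/61

obs 1: x=0 → posterior Beta(10/3, 9)
obs 2: x=1 → posterior Beta(13/3, 9)
obs 3: x=1 → posterior Beta(16/3, 9)
obs 4: x=1 → posterior Beta(19/3, 9)
obs 5: x=1 → posterior Beta(22/3, 9)
obs 6: x=0 → posterior Beta(22/3, 10)
obs 7: x=0 → posterior Beta(22/3, 11)
obs 8: x=0 → posterior Beta(22/3, 12)
obs 9: x=0 → posterior Beta(22/3, 13)
obs 10: x=1 → posterior Beta(25/3, 13)
obs 11: x=1 → posterior Beta(28/3, 13)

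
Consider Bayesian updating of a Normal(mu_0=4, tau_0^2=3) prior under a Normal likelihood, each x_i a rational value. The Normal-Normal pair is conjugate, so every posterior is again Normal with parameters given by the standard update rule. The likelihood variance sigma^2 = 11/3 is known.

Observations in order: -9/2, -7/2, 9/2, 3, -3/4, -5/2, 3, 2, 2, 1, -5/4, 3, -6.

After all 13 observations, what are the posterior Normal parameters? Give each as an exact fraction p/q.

mu_0=11/32, tau_0^2=33/128

obs 1: x=-9/2 → posterior Normal(7/40, 33/20)
obs 2: x=-7/2 → posterior Normal(-28/29, 33/29)
obs 3: x=9/2 → posterior Normal(25/76, 33/38)
obs 4: x=3 → posterior Normal(79/94, 33/47)
obs 5: x=-3/4 → posterior Normal(131/224, 33/56)
obs 6: x=-5/2 → posterior Normal(41/260, 33/65)
obs 7: x=3 → posterior Normal(149/296, 33/74)
obs 8: x=2 → posterior Normal(221/332, 33/83)
obs 9: x=2 → posterior Normal(293/368, 33/92)
obs 10: x=1 → posterior Normal(329/404, 33/101)
obs 11: x=-5/4 → posterior Normal(71/110, 3/10)
obs 12: x=3 → posterior Normal(14/17, 33/119)
obs 13: x=-6 → posterior Normal(11/32, 33/128)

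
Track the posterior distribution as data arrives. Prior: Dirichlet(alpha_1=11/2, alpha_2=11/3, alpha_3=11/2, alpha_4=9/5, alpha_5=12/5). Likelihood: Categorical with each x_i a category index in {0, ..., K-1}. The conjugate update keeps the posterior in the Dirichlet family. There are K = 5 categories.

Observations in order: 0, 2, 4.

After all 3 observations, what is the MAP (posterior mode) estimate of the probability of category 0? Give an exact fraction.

obs 1: x=0 → posterior Dirichlet(13/2, 11/3, 11/2, 9/5, 12/5)
obs 2: x=2 → posterior Dirichlet(13/2, 11/3, 13/2, 9/5, 12/5)
obs 3: x=4 → posterior Dirichlet(13/2, 11/3, 13/2, 9/5, 17/5)

15/46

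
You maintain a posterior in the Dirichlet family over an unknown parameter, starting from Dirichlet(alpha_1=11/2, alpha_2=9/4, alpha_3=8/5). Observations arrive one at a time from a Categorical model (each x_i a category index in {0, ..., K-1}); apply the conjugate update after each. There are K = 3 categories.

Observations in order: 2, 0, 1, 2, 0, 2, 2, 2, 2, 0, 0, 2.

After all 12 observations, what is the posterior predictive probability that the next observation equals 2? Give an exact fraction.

172/427

obs 1: x=2 → posterior Dirichlet(11/2, 9/4, 13/5)
obs 2: x=0 → posterior Dirichlet(13/2, 9/4, 13/5)
obs 3: x=1 → posterior Dirichlet(13/2, 13/4, 13/5)
obs 4: x=2 → posterior Dirichlet(13/2, 13/4, 18/5)
obs 5: x=0 → posterior Dirichlet(15/2, 13/4, 18/5)
obs 6: x=2 → posterior Dirichlet(15/2, 13/4, 23/5)
obs 7: x=2 → posterior Dirichlet(15/2, 13/4, 28/5)
obs 8: x=2 → posterior Dirichlet(15/2, 13/4, 33/5)
obs 9: x=2 → posterior Dirichlet(15/2, 13/4, 38/5)
obs 10: x=0 → posterior Dirichlet(17/2, 13/4, 38/5)
obs 11: x=0 → posterior Dirichlet(19/2, 13/4, 38/5)
obs 12: x=2 → posterior Dirichlet(19/2, 13/4, 43/5)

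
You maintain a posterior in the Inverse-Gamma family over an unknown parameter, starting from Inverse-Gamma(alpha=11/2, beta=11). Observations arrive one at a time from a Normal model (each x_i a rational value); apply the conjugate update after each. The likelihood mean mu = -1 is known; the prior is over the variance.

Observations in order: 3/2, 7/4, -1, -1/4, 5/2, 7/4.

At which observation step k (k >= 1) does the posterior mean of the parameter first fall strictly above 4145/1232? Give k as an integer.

obs 1: x=3/2 → posterior Inverse-Gamma(6, 113/8)
obs 2: x=7/4 → posterior Inverse-Gamma(13/2, 573/32)
obs 3: x=-1 → posterior Inverse-Gamma(7, 573/32)
obs 4: x=-1/4 → posterior Inverse-Gamma(15/2, 291/16)
obs 5: x=5/2 → posterior Inverse-Gamma(8, 389/16)
obs 6: x=7/4 → posterior Inverse-Gamma(17/2, 899/32)

k = 5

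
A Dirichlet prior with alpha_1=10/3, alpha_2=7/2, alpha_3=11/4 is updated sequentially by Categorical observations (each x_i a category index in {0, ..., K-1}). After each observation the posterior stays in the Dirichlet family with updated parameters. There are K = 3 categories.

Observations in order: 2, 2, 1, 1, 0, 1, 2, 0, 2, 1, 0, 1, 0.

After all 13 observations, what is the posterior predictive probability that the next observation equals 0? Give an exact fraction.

obs 1: x=2 → posterior Dirichlet(10/3, 7/2, 15/4)
obs 2: x=2 → posterior Dirichlet(10/3, 7/2, 19/4)
obs 3: x=1 → posterior Dirichlet(10/3, 9/2, 19/4)
obs 4: x=1 → posterior Dirichlet(10/3, 11/2, 19/4)
obs 5: x=0 → posterior Dirichlet(13/3, 11/2, 19/4)
obs 6: x=1 → posterior Dirichlet(13/3, 13/2, 19/4)
obs 7: x=2 → posterior Dirichlet(13/3, 13/2, 23/4)
obs 8: x=0 → posterior Dirichlet(16/3, 13/2, 23/4)
obs 9: x=2 → posterior Dirichlet(16/3, 13/2, 27/4)
obs 10: x=1 → posterior Dirichlet(16/3, 15/2, 27/4)
obs 11: x=0 → posterior Dirichlet(19/3, 15/2, 27/4)
obs 12: x=1 → posterior Dirichlet(19/3, 17/2, 27/4)
obs 13: x=0 → posterior Dirichlet(22/3, 17/2, 27/4)

88/271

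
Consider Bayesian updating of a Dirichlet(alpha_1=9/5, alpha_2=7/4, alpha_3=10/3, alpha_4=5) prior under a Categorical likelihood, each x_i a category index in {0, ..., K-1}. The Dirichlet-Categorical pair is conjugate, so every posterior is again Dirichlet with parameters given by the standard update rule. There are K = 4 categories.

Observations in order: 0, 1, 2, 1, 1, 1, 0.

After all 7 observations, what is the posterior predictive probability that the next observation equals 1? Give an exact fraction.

345/1133

obs 1: x=0 → posterior Dirichlet(14/5, 7/4, 10/3, 5)
obs 2: x=1 → posterior Dirichlet(14/5, 11/4, 10/3, 5)
obs 3: x=2 → posterior Dirichlet(14/5, 11/4, 13/3, 5)
obs 4: x=1 → posterior Dirichlet(14/5, 15/4, 13/3, 5)
obs 5: x=1 → posterior Dirichlet(14/5, 19/4, 13/3, 5)
obs 6: x=1 → posterior Dirichlet(14/5, 23/4, 13/3, 5)
obs 7: x=0 → posterior Dirichlet(19/5, 23/4, 13/3, 5)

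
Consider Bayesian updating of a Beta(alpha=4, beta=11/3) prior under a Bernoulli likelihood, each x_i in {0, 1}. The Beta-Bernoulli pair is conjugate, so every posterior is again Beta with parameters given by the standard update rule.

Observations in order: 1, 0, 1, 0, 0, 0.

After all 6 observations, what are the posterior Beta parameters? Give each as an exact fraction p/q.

alpha=6, beta=23/3

obs 1: x=1 → posterior Beta(5, 11/3)
obs 2: x=0 → posterior Beta(5, 14/3)
obs 3: x=1 → posterior Beta(6, 14/3)
obs 4: x=0 → posterior Beta(6, 17/3)
obs 5: x=0 → posterior Beta(6, 20/3)
obs 6: x=0 → posterior Beta(6, 23/3)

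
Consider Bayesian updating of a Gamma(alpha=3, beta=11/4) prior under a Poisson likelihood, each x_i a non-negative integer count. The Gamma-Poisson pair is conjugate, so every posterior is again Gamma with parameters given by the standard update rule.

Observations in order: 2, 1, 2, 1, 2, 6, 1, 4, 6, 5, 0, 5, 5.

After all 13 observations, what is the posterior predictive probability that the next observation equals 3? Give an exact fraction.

obs 1: x=2 → posterior Gamma(5, 15/4)
obs 2: x=1 → posterior Gamma(6, 19/4)
obs 3: x=2 → posterior Gamma(8, 23/4)
obs 4: x=1 → posterior Gamma(9, 27/4)
obs 5: x=2 → posterior Gamma(11, 31/4)
obs 6: x=6 → posterior Gamma(17, 35/4)
obs 7: x=1 → posterior Gamma(18, 39/4)
obs 8: x=4 → posterior Gamma(22, 43/4)
obs 9: x=6 → posterior Gamma(28, 47/4)
obs 10: x=5 → posterior Gamma(33, 51/4)
obs 11: x=0 → posterior Gamma(33, 55/4)
obs 12: x=5 → posterior Gamma(38, 59/4)
obs 13: x=5 → posterior Gamma(43, 63/4)

213700725193647190749863615973612384172645574940557429669068357113402295123894715520/998713508724927215635194299872114320043940015273322499314689865719937231678475726969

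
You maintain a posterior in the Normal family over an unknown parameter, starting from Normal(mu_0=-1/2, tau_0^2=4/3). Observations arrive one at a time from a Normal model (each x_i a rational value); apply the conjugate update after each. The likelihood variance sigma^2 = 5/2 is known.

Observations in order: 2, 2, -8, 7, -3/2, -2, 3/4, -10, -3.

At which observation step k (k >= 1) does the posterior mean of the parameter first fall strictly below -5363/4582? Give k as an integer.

k = 9

obs 1: x=2 → posterior Normal(17/46, 20/23)
obs 2: x=2 → posterior Normal(49/62, 20/31)
obs 3: x=-8 → posterior Normal(-79/78, 20/39)
obs 4: x=7 → posterior Normal(33/94, 20/47)
obs 5: x=-3/2 → posterior Normal(9/110, 4/11)
obs 6: x=-2 → posterior Normal(-23/126, 20/63)
obs 7: x=3/4 → posterior Normal(-11/142, 20/71)
obs 8: x=-10 → posterior Normal(-171/158, 20/79)
obs 9: x=-3 → posterior Normal(-73/58, 20/87)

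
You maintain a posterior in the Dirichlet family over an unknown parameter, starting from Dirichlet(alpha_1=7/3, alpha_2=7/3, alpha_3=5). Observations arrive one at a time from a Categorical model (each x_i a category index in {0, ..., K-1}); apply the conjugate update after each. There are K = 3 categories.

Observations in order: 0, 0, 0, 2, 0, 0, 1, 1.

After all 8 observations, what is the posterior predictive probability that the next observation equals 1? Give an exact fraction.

13/53

obs 1: x=0 → posterior Dirichlet(10/3, 7/3, 5)
obs 2: x=0 → posterior Dirichlet(13/3, 7/3, 5)
obs 3: x=0 → posterior Dirichlet(16/3, 7/3, 5)
obs 4: x=2 → posterior Dirichlet(16/3, 7/3, 6)
obs 5: x=0 → posterior Dirichlet(19/3, 7/3, 6)
obs 6: x=0 → posterior Dirichlet(22/3, 7/3, 6)
obs 7: x=1 → posterior Dirichlet(22/3, 10/3, 6)
obs 8: x=1 → posterior Dirichlet(22/3, 13/3, 6)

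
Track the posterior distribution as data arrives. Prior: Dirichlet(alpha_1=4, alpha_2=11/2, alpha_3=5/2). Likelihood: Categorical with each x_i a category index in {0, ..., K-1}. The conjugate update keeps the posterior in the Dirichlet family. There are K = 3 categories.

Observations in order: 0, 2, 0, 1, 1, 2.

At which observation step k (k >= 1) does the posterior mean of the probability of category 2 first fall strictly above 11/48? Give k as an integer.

k = 2

obs 1: x=0 → posterior Dirichlet(5, 11/2, 5/2)
obs 2: x=2 → posterior Dirichlet(5, 11/2, 7/2)
obs 3: x=0 → posterior Dirichlet(6, 11/2, 7/2)
obs 4: x=1 → posterior Dirichlet(6, 13/2, 7/2)
obs 5: x=1 → posterior Dirichlet(6, 15/2, 7/2)
obs 6: x=2 → posterior Dirichlet(6, 15/2, 9/2)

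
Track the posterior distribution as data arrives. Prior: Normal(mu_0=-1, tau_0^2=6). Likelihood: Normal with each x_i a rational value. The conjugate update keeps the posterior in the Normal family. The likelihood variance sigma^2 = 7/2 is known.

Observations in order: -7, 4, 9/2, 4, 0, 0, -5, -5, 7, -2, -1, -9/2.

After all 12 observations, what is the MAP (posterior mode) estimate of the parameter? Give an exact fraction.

-67/151

obs 1: x=-7 → posterior Normal(-91/19, 42/19)
obs 2: x=4 → posterior Normal(-43/31, 42/31)
obs 3: x=9/2 → posterior Normal(11/43, 42/43)
obs 4: x=4 → posterior Normal(59/55, 42/55)
obs 5: x=0 → posterior Normal(59/67, 42/67)
obs 6: x=0 → posterior Normal(59/79, 42/79)
obs 7: x=-5 → posterior Normal(-1/91, 6/13)
obs 8: x=-5 → posterior Normal(-61/103, 42/103)
obs 9: x=7 → posterior Normal(1/5, 42/115)
obs 10: x=-2 → posterior Normal(-1/127, 42/127)
obs 11: x=-1 → posterior Normal(-13/139, 42/139)
obs 12: x=-9/2 → posterior Normal(-67/151, 42/151)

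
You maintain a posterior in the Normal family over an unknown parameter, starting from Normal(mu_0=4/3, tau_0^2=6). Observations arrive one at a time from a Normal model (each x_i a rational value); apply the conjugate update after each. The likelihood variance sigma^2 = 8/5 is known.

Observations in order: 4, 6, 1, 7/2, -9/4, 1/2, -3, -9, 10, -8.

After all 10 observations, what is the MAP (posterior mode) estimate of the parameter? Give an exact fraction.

559/1848

obs 1: x=4 → posterior Normal(196/57, 24/19)
obs 2: x=6 → posterior Normal(233/51, 12/17)
obs 3: x=1 → posterior Normal(73/21, 24/49)
obs 4: x=7/2 → posterior Normal(1337/384, 3/8)
obs 5: x=-9/4 → posterior Normal(2269/948, 24/79)
obs 6: x=1/2 → posterior Normal(2359/1128, 12/47)
obs 7: x=-3 → posterior Normal(1819/1308, 24/109)
obs 8: x=-9 → posterior Normal(199/1488, 6/31)
obs 9: x=10 → posterior Normal(1999/1668, 24/139)
obs 10: x=-8 → posterior Normal(559/1848, 12/77)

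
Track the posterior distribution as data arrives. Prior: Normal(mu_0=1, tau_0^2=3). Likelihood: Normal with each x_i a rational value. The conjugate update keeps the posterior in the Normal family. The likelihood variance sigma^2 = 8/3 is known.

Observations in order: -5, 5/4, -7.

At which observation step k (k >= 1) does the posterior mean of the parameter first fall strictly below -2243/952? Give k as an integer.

obs 1: x=-5 → posterior Normal(-37/17, 24/17)
obs 2: x=5/4 → posterior Normal(-103/104, 12/13)
obs 3: x=-7 → posterior Normal(-71/28, 24/35)

k = 3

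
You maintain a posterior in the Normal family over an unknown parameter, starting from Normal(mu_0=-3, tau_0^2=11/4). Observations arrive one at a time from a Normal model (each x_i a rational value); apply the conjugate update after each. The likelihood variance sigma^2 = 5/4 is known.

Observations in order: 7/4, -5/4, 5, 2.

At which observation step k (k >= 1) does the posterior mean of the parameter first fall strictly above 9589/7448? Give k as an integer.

k = 4

obs 1: x=7/4 → posterior Normal(17/64, 55/64)
obs 2: x=-5/4 → posterior Normal(-19/54, 55/108)
obs 3: x=5 → posterior Normal(91/76, 55/152)
obs 4: x=2 → posterior Normal(135/98, 55/196)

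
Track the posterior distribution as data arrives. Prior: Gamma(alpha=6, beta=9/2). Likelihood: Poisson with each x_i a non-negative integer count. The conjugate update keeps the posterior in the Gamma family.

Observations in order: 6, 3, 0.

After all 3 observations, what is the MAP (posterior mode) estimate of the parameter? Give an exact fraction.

28/15

obs 1: x=6 → posterior Gamma(12, 11/2)
obs 2: x=3 → posterior Gamma(15, 13/2)
obs 3: x=0 → posterior Gamma(15, 15/2)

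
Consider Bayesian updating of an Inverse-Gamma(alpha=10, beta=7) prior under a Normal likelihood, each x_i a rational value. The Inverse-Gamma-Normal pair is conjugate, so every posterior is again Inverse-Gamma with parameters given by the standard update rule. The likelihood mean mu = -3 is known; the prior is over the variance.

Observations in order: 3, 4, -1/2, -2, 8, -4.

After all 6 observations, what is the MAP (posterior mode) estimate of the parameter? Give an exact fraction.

913/112

obs 1: x=3 → posterior Inverse-Gamma(21/2, 25)
obs 2: x=4 → posterior Inverse-Gamma(11, 99/2)
obs 3: x=-1/2 → posterior Inverse-Gamma(23/2, 421/8)
obs 4: x=-2 → posterior Inverse-Gamma(12, 425/8)
obs 5: x=8 → posterior Inverse-Gamma(25/2, 909/8)
obs 6: x=-4 → posterior Inverse-Gamma(13, 913/8)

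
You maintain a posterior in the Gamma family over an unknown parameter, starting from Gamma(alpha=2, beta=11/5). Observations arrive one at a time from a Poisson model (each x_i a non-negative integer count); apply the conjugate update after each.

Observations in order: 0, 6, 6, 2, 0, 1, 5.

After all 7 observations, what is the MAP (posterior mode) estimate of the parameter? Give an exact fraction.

105/46

obs 1: x=0 → posterior Gamma(2, 16/5)
obs 2: x=6 → posterior Gamma(8, 21/5)
obs 3: x=6 → posterior Gamma(14, 26/5)
obs 4: x=2 → posterior Gamma(16, 31/5)
obs 5: x=0 → posterior Gamma(16, 36/5)
obs 6: x=1 → posterior Gamma(17, 41/5)
obs 7: x=5 → posterior Gamma(22, 46/5)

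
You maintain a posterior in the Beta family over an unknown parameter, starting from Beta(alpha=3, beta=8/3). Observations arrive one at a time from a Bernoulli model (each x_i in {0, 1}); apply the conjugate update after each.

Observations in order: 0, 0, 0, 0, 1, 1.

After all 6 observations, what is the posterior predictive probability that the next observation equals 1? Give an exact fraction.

3/7

obs 1: x=0 → posterior Beta(3, 11/3)
obs 2: x=0 → posterior Beta(3, 14/3)
obs 3: x=0 → posterior Beta(3, 17/3)
obs 4: x=0 → posterior Beta(3, 20/3)
obs 5: x=1 → posterior Beta(4, 20/3)
obs 6: x=1 → posterior Beta(5, 20/3)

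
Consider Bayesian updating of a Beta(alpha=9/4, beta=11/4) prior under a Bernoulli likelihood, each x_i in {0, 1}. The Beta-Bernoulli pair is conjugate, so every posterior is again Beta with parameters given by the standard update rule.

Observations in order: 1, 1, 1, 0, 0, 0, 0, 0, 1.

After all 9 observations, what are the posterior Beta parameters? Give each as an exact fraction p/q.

obs 1: x=1 → posterior Beta(13/4, 11/4)
obs 2: x=1 → posterior Beta(17/4, 11/4)
obs 3: x=1 → posterior Beta(21/4, 11/4)
obs 4: x=0 → posterior Beta(21/4, 15/4)
obs 5: x=0 → posterior Beta(21/4, 19/4)
obs 6: x=0 → posterior Beta(21/4, 23/4)
obs 7: x=0 → posterior Beta(21/4, 27/4)
obs 8: x=0 → posterior Beta(21/4, 31/4)
obs 9: x=1 → posterior Beta(25/4, 31/4)

alpha=25/4, beta=31/4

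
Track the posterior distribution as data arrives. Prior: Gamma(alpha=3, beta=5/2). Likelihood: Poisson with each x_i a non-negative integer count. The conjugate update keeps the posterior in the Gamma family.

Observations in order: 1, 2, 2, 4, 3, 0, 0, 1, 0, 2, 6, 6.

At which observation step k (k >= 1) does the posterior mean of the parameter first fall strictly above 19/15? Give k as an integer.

obs 1: x=1 → posterior Gamma(4, 7/2)
obs 2: x=2 → posterior Gamma(6, 9/2)
obs 3: x=2 → posterior Gamma(8, 11/2)
obs 4: x=4 → posterior Gamma(12, 13/2)
obs 5: x=3 → posterior Gamma(15, 15/2)
obs 6: x=0 → posterior Gamma(15, 17/2)
obs 7: x=0 → posterior Gamma(15, 19/2)
obs 8: x=1 → posterior Gamma(16, 21/2)
obs 9: x=0 → posterior Gamma(16, 23/2)
obs 10: x=2 → posterior Gamma(18, 25/2)
obs 11: x=6 → posterior Gamma(24, 27/2)
obs 12: x=6 → posterior Gamma(30, 29/2)

k = 2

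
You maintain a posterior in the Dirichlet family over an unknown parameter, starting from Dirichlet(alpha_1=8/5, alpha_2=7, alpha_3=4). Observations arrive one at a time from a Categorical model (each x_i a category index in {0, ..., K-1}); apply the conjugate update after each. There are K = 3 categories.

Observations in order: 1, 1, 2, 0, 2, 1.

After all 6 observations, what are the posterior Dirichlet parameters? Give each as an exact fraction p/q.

obs 1: x=1 → posterior Dirichlet(8/5, 8, 4)
obs 2: x=1 → posterior Dirichlet(8/5, 9, 4)
obs 3: x=2 → posterior Dirichlet(8/5, 9, 5)
obs 4: x=0 → posterior Dirichlet(13/5, 9, 5)
obs 5: x=2 → posterior Dirichlet(13/5, 9, 6)
obs 6: x=1 → posterior Dirichlet(13/5, 10, 6)

alpha_1=13/5, alpha_2=10, alpha_3=6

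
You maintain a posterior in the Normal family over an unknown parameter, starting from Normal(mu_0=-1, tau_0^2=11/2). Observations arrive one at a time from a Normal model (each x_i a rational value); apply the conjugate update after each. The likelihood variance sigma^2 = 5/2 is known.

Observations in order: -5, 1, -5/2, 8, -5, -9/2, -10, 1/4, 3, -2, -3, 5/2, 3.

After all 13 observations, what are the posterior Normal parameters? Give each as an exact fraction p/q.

mu_0=-647/592, tau_0^2=55/296

obs 1: x=-5 → posterior Normal(-15/4, 55/32)
obs 2: x=1 → posterior Normal(-49/27, 55/54)
obs 3: x=-5/2 → posterior Normal(-153/76, 55/76)
obs 4: x=8 → posterior Normal(23/98, 55/98)
obs 5: x=-5 → posterior Normal(-29/40, 11/24)
obs 6: x=-9/2 → posterior Normal(-93/71, 55/142)
obs 7: x=-10 → posterior Normal(-203/82, 55/164)
obs 8: x=1/4 → posterior Normal(-267/124, 55/186)
obs 9: x=3 → posterior Normal(-669/416, 55/208)
obs 10: x=-2 → posterior Normal(-757/460, 11/46)
obs 11: x=-3 → posterior Normal(-127/72, 55/252)
obs 12: x=5/2 → posterior Normal(-779/548, 55/274)
obs 13: x=3 → posterior Normal(-647/592, 55/296)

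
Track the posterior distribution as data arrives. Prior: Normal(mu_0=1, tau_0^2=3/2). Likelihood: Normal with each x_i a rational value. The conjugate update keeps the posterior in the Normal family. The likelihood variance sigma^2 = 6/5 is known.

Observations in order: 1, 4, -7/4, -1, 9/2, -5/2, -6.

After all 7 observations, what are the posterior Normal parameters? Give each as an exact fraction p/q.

obs 1: x=1 → posterior Normal(1, 2/3)
obs 2: x=4 → posterior Normal(29/14, 3/7)
obs 3: x=-7/4 → posterior Normal(81/76, 6/19)
obs 4: x=-1 → posterior Normal(61/96, 1/4)
obs 5: x=9/2 → posterior Normal(151/116, 6/29)
obs 6: x=-5/2 → posterior Normal(101/136, 3/17)
obs 7: x=-6 → posterior Normal(-19/156, 2/13)

mu_0=-19/156, tau_0^2=2/13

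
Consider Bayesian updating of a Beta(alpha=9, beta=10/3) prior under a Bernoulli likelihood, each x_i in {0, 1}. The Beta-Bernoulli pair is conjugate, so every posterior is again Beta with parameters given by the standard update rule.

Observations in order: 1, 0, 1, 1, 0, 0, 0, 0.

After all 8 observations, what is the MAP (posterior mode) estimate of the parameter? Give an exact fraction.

obs 1: x=1 → posterior Beta(10, 10/3)
obs 2: x=0 → posterior Beta(10, 13/3)
obs 3: x=1 → posterior Beta(11, 13/3)
obs 4: x=1 → posterior Beta(12, 13/3)
obs 5: x=0 → posterior Beta(12, 16/3)
obs 6: x=0 → posterior Beta(12, 19/3)
obs 7: x=0 → posterior Beta(12, 22/3)
obs 8: x=0 → posterior Beta(12, 25/3)

3/5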